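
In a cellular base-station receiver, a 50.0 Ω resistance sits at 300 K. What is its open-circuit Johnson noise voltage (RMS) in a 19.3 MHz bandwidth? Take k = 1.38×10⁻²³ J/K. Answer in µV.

4.00 µV

V_n = √(4kTRB)
4kTRB = 4 × 1.38×10⁻²³ × 300 × 5.00×10¹ × 1.93×10⁷ = 1.60×10⁻¹¹ V²
V_n = √(1.60×10⁻¹¹) = 4.00×10⁻⁶ V = 4.00 µV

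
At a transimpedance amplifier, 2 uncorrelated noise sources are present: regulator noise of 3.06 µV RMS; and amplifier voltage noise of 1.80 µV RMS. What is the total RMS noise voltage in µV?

Uncorrelated sources add in power (mean-square): V_tot = √(ΣV_i²)
V_tot = √[(3.06×10⁻⁶)² + (1.80×10⁻⁶)²] = 3.55×10⁻⁶ V = 3.55 µV

3.55 µV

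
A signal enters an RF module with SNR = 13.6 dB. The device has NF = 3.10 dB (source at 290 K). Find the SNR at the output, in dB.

10.50 dB

By definition F = SNR_in/SNR_out, so in dB: SNR_out = SNR_in − NF
SNR_out = 13.6 − 3.10 = 10.50 dB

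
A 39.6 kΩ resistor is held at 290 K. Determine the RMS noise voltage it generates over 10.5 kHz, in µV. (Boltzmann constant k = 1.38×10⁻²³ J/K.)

2.58 µV

V_n = √(4kTRB)
4kTRB = 4 × 1.38×10⁻²³ × 290 × 3.96×10⁴ × 1.05×10⁴ = 6.66×10⁻¹² V²
V_n = √(6.66×10⁻¹²) = 2.58×10⁻⁶ V = 2.58 µV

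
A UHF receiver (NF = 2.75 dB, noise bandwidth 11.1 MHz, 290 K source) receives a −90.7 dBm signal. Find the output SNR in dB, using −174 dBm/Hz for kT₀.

10.1 dB

Noise floor: N = −174 + 10 log₁₀(B) + NF
10 log₁₀(1.11×10⁷) = 70.45 dB
N = −174 + 70.45 + 2.75 = −100.80 dBm
SNR = P_sig − N = −90.7 − (−100.80) = 10.10 dB → 10.1 dB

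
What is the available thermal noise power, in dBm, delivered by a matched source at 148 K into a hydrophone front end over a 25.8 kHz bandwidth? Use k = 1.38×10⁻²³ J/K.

−132.8 dBm

P_n = kTB = 1.38×10⁻²³ × 148 × 2.58×10⁴ = 5.27×10⁻¹⁷ W
In dBm: 10 log₁₀(5.27×10⁻¹⁷ / 10⁻³) = −132.8 dBm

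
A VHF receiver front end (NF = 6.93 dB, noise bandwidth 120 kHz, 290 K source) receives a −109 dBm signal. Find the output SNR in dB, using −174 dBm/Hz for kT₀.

Noise floor: N = −174 + 10 log₁₀(B) + NF
10 log₁₀(1.20×10⁵) = 50.79 dB
N = −174 + 50.79 + 6.93 = −116.28 dBm
SNR = P_sig − N = −109 − (−116.28) = 7.28 dB → 7.3 dB

7.3 dB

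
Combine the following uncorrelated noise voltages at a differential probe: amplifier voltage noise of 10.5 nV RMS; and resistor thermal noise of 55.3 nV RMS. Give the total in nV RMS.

Uncorrelated sources add in power (mean-square): V_tot = √(ΣV_i²)
V_tot = √[(1.05×10⁻⁸)² + (5.53×10⁻⁸)²] = 5.63×10⁻⁸ V = 56.3 nV

56.3 nV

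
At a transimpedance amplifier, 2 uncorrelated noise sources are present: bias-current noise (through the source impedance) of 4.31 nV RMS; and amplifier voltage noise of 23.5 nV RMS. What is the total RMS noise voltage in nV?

Uncorrelated sources add in power (mean-square): V_tot = √(ΣV_i²)
V_tot = √[(4.31×10⁻⁹)² + (2.35×10⁻⁸)²] = 2.39×10⁻⁸ V = 23.9 nV

23.9 nV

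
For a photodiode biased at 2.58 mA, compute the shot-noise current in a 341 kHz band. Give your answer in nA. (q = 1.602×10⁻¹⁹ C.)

16.8 nA

I_n = √(2qI·B)
2qI·B = 2 × 1.602×10⁻¹⁹ × 2.58×10⁻³ × 3.41×10⁵ = 2.82×10⁻¹⁶ A²
I_n = √(2.82×10⁻¹⁶) = 1.68×10⁻⁸ A = 16.8 nA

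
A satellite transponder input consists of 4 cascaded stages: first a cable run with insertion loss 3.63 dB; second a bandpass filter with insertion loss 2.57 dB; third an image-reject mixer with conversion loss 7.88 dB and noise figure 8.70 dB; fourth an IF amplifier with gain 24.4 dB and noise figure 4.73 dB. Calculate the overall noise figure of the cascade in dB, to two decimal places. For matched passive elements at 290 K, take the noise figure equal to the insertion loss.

Convert to linear (a loss of L dB is a gain of −L dB): F_i = 10^(NF_i/10), G_i = 10^(G_i,dB/10)
  Stage 1: F_1 = 10^(3.63/10) = 2.307, G_1 = 10^(−3.63/10) = 0.4335
  Stage 2: F_2 = 10^(2.57/10) = 1.807, G_2 = 10^(−2.57/10) = 0.5534
  Stage 3: F_3 = 10^(8.70/10) = 7.413, G_3 = 10^(−7.88/10) = 0.1629
  Stage 4: F_4 = 10^(4.73/10) = 2.972, G_4 = 10^(24.4/10) = 275.4
Friis cascade:
  F = 2.307 + (1.807 − 1)/0.4335 + (7.413 − 1)/0.2399 + (2.972 − 1)/0.03908 = 81.35
NF = 10 log₁₀(81.35) = 19.10 dB

19.10 dB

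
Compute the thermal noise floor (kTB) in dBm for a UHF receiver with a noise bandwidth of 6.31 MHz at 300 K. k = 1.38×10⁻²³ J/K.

P_n = kTB = 1.38×10⁻²³ × 300 × 6.31×10⁶ = 2.61×10⁻¹⁴ W
In dBm: 10 log₁₀(2.61×10⁻¹⁴ / 10⁻³) = −105.8 dBm

−105.8 dBm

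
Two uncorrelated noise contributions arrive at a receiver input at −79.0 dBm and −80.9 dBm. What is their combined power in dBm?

−76.8 dBm

Convert to linear, add, convert back:
P₁ = 1.26×10⁻¹¹ W, P₂ = 8.13×10⁻¹² W
P_tot = 2.07×10⁻¹¹ W → 10 log₁₀(P_tot / 10⁻³) = −76.8 dBm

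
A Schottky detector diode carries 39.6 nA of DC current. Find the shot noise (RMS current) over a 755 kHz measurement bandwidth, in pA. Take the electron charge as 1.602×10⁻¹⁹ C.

97.9 pA

I_n = √(2qI·B)
2qI·B = 2 × 1.602×10⁻¹⁹ × 3.96×10⁻⁸ × 7.55×10⁵ = 9.58×10⁻²¹ A²
I_n = √(9.58×10⁻²¹) = 9.79×10⁻¹¹ A = 97.9 pA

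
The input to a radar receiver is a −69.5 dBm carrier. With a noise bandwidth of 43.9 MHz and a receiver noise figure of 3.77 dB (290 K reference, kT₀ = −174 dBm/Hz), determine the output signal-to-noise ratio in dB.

24.3 dB

Noise floor: N = −174 + 10 log₁₀(B) + NF
10 log₁₀(4.39×10⁷) = 76.42 dB
N = −174 + 76.42 + 3.77 = −93.81 dBm
SNR = P_sig − N = −69.5 − (−93.81) = 24.31 dB → 24.3 dB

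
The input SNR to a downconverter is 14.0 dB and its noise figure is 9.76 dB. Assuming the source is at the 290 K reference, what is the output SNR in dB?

By definition F = SNR_in/SNR_out, so in dB: SNR_out = SNR_in − NF
SNR_out = 14.0 − 9.76 = 4.24 dB

4.24 dB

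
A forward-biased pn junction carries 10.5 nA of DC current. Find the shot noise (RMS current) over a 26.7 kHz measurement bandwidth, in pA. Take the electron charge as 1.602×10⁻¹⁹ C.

I_n = √(2qI·B)
2qI·B = 2 × 1.602×10⁻¹⁹ × 1.05×10⁻⁸ × 2.67×10⁴ = 8.98×10⁻²³ A²
I_n = √(8.98×10⁻²³) = 9.48×10⁻¹² A = 9.48 pA

9.48 pA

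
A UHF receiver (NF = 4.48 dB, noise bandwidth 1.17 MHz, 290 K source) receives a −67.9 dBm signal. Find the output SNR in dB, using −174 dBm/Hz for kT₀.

40.9 dB

Noise floor: N = −174 + 10 log₁₀(B) + NF
10 log₁₀(1.17×10⁶) = 60.68 dB
N = −174 + 60.68 + 4.48 = −108.84 dBm
SNR = P_sig − N = −67.9 − (−108.84) = 40.94 dB → 40.9 dB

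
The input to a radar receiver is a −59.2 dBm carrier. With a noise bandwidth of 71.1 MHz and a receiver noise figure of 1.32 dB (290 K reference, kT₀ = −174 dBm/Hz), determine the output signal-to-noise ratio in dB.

Noise floor: N = −174 + 10 log₁₀(B) + NF
10 log₁₀(7.11×10⁷) = 78.52 dB
N = −174 + 78.52 + 1.32 = −94.16 dBm
SNR = P_sig − N = −59.2 − (−94.16) = 34.96 dB → 35.0 dB

35.0 dB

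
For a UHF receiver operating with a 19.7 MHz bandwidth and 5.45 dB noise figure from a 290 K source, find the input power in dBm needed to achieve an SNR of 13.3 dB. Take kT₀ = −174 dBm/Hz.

−82.3 dBm

Sensitivity = −174 + 10 log₁₀(B) + NF + SNR_min
= −174 + 72.94 + 5.45 + 13.3
= −82.31 dBm → −82.3 dBm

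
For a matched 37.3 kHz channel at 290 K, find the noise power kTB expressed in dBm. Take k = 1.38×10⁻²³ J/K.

P_n = kTB = 1.38×10⁻²³ × 290 × 3.73×10⁴ = 1.49×10⁻¹⁶ W
In dBm: 10 log₁₀(1.49×10⁻¹⁶ / 10⁻³) = −128.3 dBm

−128.3 dBm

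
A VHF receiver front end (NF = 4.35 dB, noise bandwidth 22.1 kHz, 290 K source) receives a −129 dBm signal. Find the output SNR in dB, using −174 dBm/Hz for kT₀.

Noise floor: N = −174 + 10 log₁₀(B) + NF
10 log₁₀(2.21×10⁴) = 43.44 dB
N = −174 + 43.44 + 4.35 = −126.21 dBm
SNR = P_sig − N = −129 − (−126.21) = −2.79 dB → −2.8 dB

−2.8 dB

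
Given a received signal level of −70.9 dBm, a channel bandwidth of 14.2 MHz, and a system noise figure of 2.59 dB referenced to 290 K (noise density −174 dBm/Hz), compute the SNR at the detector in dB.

Noise floor: N = −174 + 10 log₁₀(B) + NF
10 log₁₀(1.42×10⁷) = 71.52 dB
N = −174 + 71.52 + 2.59 = −99.89 dBm
SNR = P_sig − N = −70.9 − (−99.89) = 28.99 dB → 29.0 dB

29.0 dB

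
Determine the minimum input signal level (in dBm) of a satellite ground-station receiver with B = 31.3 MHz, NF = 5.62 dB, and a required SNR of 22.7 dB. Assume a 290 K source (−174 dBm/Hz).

−70.7 dBm

Sensitivity = −174 + 10 log₁₀(B) + NF + SNR_min
= −174 + 74.96 + 5.62 + 22.7
= −70.72 dBm → −70.7 dBm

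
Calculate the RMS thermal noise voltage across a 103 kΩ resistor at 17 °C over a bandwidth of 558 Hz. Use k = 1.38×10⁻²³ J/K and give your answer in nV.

959 nV

T = 17 °C + 273.15 = 290.15 K
V_n = √(4kTRB)
4kTRB = 4 × 1.38×10⁻²³ × 290.15 × 1.03×10⁵ × 5.58×10² = 9.21×10⁻¹³ V²
V_n = √(9.21×10⁻¹³) = 9.59×10⁻⁷ V = 959 nV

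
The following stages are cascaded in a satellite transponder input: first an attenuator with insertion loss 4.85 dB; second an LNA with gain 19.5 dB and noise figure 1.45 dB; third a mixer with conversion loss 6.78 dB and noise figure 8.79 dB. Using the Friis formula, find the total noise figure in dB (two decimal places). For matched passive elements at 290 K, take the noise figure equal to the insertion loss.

6.52 dB

Convert to linear (a loss of L dB is a gain of −L dB): F_i = 10^(NF_i/10), G_i = 10^(G_i,dB/10)
  Stage 1: F_1 = 10^(4.85/10) = 3.055, G_1 = 10^(−4.85/10) = 0.3273
  Stage 2: F_2 = 10^(1.45/10) = 1.396, G_2 = 10^(19.5/10) = 89.13
  Stage 3: F_3 = 10^(8.79/10) = 7.568, G_3 = 10^(−6.78/10) = 0.2099
Friis cascade:
  F = 3.055 + (1.396 − 1)/0.3273 + (7.568 − 1)/29.17 = 4.491
NF = 10 log₁₀(4.491) = 6.52 dB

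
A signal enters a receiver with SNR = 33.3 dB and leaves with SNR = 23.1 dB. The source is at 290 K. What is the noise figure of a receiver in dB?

NF (dB) = SNR_in(dB) − SNR_out(dB) when the source is at T₀
NF = 33.3 − 23.1 = 10.2 dB

10.2 dB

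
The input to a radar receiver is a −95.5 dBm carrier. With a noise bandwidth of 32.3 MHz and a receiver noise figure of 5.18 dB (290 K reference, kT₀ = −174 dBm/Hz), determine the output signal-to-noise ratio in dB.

Noise floor: N = −174 + 10 log₁₀(B) + NF
10 log₁₀(3.23×10⁷) = 75.09 dB
N = −174 + 75.09 + 5.18 = −93.73 dBm
SNR = P_sig − N = −95.5 − (−93.73) = −1.77 dB → −1.8 dB

−1.8 dB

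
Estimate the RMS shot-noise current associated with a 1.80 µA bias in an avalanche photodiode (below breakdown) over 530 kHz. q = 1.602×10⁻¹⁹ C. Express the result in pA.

I_n = √(2qI·B)
2qI·B = 2 × 1.602×10⁻¹⁹ × 1.80×10⁻⁶ × 5.30×10⁵ = 3.06×10⁻¹⁹ A²
I_n = √(3.06×10⁻¹⁹) = 5.53×10⁻¹⁰ A = 553 pA

553 pA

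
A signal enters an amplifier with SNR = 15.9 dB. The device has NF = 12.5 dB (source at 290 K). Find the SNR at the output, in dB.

By definition F = SNR_in/SNR_out, so in dB: SNR_out = SNR_in − NF
SNR_out = 15.9 − 12.5 = 3.4 dB

3.4 dB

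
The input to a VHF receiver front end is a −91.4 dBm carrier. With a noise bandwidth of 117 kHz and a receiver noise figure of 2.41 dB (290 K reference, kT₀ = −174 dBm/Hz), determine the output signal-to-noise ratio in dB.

Noise floor: N = −174 + 10 log₁₀(B) + NF
10 log₁₀(1.17×10⁵) = 50.68 dB
N = −174 + 50.68 + 2.41 = −120.91 dBm
SNR = P_sig − N = −91.4 − (−120.91) = 29.51 dB → 29.5 dB

29.5 dB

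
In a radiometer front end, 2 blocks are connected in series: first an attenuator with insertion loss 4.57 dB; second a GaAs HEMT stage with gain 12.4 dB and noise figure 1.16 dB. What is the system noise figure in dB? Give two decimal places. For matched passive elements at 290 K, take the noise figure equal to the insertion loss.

Convert to linear (a loss of L dB is a gain of −L dB): F_i = 10^(NF_i/10), G_i = 10^(G_i,dB/10)
  Stage 1: F_1 = 10^(4.57/10) = 2.864, G_1 = 10^(−4.57/10) = 0.3491
  Stage 2: F_2 = 10^(1.16/10) = 1.306, G_2 = 10^(12.4/10) = 17.38
Friis cascade:
  F = 2.864 + (1.306 − 1)/0.3491 = 3.741
NF = 10 log₁₀(3.741) = 5.73 dB

5.73 dB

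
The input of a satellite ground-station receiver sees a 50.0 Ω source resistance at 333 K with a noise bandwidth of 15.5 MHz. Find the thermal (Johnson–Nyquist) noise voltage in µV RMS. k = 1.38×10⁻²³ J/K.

V_n = √(4kTRB)
4kTRB = 4 × 1.38×10⁻²³ × 333 × 5.00×10¹ × 1.55×10⁷ = 1.42×10⁻¹¹ V²
V_n = √(1.42×10⁻¹¹) = 3.77×10⁻⁶ V = 3.77 µV

3.77 µV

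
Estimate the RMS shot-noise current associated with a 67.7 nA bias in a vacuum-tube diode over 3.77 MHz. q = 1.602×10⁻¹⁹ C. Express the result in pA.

286 pA

I_n = √(2qI·B)
2qI·B = 2 × 1.602×10⁻¹⁹ × 6.77×10⁻⁸ × 3.77×10⁶ = 8.18×10⁻²⁰ A²
I_n = √(8.18×10⁻²⁰) = 2.86×10⁻¹⁰ A = 286 pA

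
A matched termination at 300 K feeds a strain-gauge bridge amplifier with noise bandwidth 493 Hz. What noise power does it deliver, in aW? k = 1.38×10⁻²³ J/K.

P_n = kTB = 1.38×10⁻²³ × 300 × 4.93×10² = 2.04×10⁻¹⁸ W = 2.04 aW

2.04 aW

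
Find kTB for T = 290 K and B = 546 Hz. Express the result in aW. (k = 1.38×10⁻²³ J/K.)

2.19 aW

P_n = kTB = 1.38×10⁻²³ × 290 × 5.46×10² = 2.19×10⁻¹⁸ W = 2.19 aW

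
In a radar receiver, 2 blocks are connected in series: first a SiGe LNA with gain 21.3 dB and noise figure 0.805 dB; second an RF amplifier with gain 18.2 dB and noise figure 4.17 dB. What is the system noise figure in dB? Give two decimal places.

Convert to linear (a loss of L dB is a gain of −L dB): F_i = 10^(NF_i/10), G_i = 10^(G_i,dB/10)
  Stage 1: F_1 = 10^(0.805/10) = 1.204, G_1 = 10^(21.3/10) = 134.9
  Stage 2: F_2 = 10^(4.17/10) = 2.612, G_2 = 10^(18.2/10) = 66.07
Friis cascade:
  F = 1.204 + (2.612 − 1)/134.9 = 1.216
NF = 10 log₁₀(1.216) = 0.85 dB

0.85 dB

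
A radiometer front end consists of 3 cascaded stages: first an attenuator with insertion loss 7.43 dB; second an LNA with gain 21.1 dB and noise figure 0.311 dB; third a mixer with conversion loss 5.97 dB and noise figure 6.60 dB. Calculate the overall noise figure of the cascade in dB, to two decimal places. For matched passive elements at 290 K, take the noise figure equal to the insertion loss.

Convert to linear (a loss of L dB is a gain of −L dB): F_i = 10^(NF_i/10), G_i = 10^(G_i,dB/10)
  Stage 1: F_1 = 10^(7.43/10) = 5.534, G_1 = 10^(−7.43/10) = 0.1807
  Stage 2: F_2 = 10^(0.311/10) = 1.074, G_2 = 10^(21.1/10) = 128.8
  Stage 3: F_3 = 10^(6.60/10) = 4.571, G_3 = 10^(−5.97/10) = 0.2529
Friis cascade:
  F = 5.534 + (1.074 − 1)/0.1807 + (4.571 − 1)/23.28 = 6.098
NF = 10 log₁₀(6.098) = 7.85 dB

7.85 dB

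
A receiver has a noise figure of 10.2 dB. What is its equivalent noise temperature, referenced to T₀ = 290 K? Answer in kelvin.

F = 10^(10.2/10) = 10.4713
T_e = (F − 1)·T₀ = (10.4713 − 1) × 290 = 2747 K

2747 K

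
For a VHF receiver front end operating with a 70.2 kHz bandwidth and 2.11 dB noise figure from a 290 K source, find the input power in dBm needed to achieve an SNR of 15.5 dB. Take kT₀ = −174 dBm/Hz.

−107.9 dBm

Sensitivity = −174 + 10 log₁₀(B) + NF + SNR_min
= −174 + 48.46 + 2.11 + 15.5
= −107.93 dBm → −107.9 dBm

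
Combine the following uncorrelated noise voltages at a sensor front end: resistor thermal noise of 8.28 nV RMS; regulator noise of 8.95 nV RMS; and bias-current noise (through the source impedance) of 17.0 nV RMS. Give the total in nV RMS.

20.9 nV

Uncorrelated sources add in power (mean-square): V_tot = √(ΣV_i²)
V_tot = √[(8.28×10⁻⁹)² + (8.95×10⁻⁹)² + (1.70×10⁻⁸)²] = 2.09×10⁻⁸ V = 20.9 nV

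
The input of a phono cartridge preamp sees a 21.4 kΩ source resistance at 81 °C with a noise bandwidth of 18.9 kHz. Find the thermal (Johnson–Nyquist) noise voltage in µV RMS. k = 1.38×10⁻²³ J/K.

2.81 µV

T = 81 °C + 273.15 = 354.15 K
V_n = √(4kTRB)
4kTRB = 4 × 1.38×10⁻²³ × 354.15 × 2.14×10⁴ × 1.89×10⁴ = 7.91×10⁻¹² V²
V_n = √(7.91×10⁻¹²) = 2.81×10⁻⁶ V = 2.81 µV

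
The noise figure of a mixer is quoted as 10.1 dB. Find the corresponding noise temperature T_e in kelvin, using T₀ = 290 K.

F = 10^(10.1/10) = 10.2329
T_e = (F − 1)·T₀ = (10.2329 − 1) × 290 = 2678 K

2678 K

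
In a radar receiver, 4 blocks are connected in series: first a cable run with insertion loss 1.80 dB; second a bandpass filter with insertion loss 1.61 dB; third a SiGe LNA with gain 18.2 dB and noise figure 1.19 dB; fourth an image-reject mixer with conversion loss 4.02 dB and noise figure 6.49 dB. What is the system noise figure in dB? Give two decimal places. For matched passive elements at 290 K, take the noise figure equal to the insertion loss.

Convert to linear (a loss of L dB is a gain of −L dB): F_i = 10^(NF_i/10), G_i = 10^(G_i,dB/10)
  Stage 1: F_1 = 10^(1.80/10) = 1.514, G_1 = 10^(−1.80/10) = 0.6607
  Stage 2: F_2 = 10^(1.61/10) = 1.449, G_2 = 10^(−1.61/10) = 0.6902
  Stage 3: F_3 = 10^(1.19/10) = 1.315, G_3 = 10^(18.2/10) = 66.07
  Stage 4: F_4 = 10^(6.49/10) = 4.457, G_4 = 10^(−4.02/10) = 0.3963
Friis cascade:
  F = 1.514 + (1.449 − 1)/0.6607 + (1.315 − 1)/0.4560 + (4.457 − 1)/30.13 = 2.999
NF = 10 log₁₀(2.999) = 4.77 dB

4.77 dB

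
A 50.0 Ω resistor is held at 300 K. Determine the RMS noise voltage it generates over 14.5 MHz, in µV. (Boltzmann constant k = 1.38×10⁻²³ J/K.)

V_n = √(4kTRB)
4kTRB = 4 × 1.38×10⁻²³ × 300 × 5.00×10¹ × 1.45×10⁷ = 1.20×10⁻¹¹ V²
V_n = √(1.20×10⁻¹¹) = 3.46×10⁻⁶ V = 3.46 µV

3.46 µV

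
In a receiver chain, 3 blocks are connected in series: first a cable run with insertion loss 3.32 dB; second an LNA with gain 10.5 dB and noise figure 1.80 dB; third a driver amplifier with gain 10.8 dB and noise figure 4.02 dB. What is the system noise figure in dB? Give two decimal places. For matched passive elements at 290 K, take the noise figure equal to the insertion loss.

Convert to linear (a loss of L dB is a gain of −L dB): F_i = 10^(NF_i/10), G_i = 10^(G_i,dB/10)
  Stage 1: F_1 = 10^(3.32/10) = 2.148, G_1 = 10^(−3.32/10) = 0.4656
  Stage 2: F_2 = 10^(1.80/10) = 1.514, G_2 = 10^(10.5/10) = 11.22
  Stage 3: F_3 = 10^(4.02/10) = 2.523, G_3 = 10^(10.8/10) = 12.02
Friis cascade:
  F = 2.148 + (1.514 − 1)/0.4656 + (2.523 − 1)/5.224 = 3.543
NF = 10 log₁₀(3.543) = 5.49 dB

5.49 dB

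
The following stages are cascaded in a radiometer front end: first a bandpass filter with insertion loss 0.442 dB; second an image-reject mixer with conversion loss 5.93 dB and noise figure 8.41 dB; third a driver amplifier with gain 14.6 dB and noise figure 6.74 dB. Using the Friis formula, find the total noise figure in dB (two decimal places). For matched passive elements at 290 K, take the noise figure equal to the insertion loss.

Convert to linear (a loss of L dB is a gain of −L dB): F_i = 10^(NF_i/10), G_i = 10^(G_i,dB/10)
  Stage 1: F_1 = 10^(0.442/10) = 1.107, G_1 = 10^(−0.442/10) = 0.9032
  Stage 2: F_2 = 10^(8.41/10) = 6.934, G_2 = 10^(−5.93/10) = 0.2553
  Stage 3: F_3 = 10^(6.74/10) = 4.721, G_3 = 10^(14.6/10) = 28.84
Friis cascade:
  F = 1.107 + (6.934 − 1)/0.9032 + (4.721 − 1)/0.2306 = 23.81
NF = 10 log₁₀(23.81) = 13.77 dB

13.77 dB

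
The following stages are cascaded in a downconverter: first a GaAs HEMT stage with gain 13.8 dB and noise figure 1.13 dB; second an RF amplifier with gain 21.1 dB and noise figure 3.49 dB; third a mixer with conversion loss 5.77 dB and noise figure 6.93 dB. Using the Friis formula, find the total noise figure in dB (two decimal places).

1.30 dB

Convert to linear (a loss of L dB is a gain of −L dB): F_i = 10^(NF_i/10), G_i = 10^(G_i,dB/10)
  Stage 1: F_1 = 10^(1.13/10) = 1.297, G_1 = 10^(13.8/10) = 23.99
  Stage 2: F_2 = 10^(3.49/10) = 2.234, G_2 = 10^(21.1/10) = 128.8
  Stage 3: F_3 = 10^(6.93/10) = 4.932, G_3 = 10^(−5.77/10) = 0.2649
Friis cascade:
  F = 1.297 + (2.234 − 1)/23.99 + (4.932 − 1)/3090 = 1.350
NF = 10 log₁₀(1.350) = 1.30 dB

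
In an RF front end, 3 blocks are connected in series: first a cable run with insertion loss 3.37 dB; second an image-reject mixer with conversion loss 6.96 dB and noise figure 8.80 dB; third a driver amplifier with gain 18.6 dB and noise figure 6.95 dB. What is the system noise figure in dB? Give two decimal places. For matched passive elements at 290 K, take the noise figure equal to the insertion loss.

17.72 dB

Convert to linear (a loss of L dB is a gain of −L dB): F_i = 10^(NF_i/10), G_i = 10^(G_i,dB/10)
  Stage 1: F_1 = 10^(3.37/10) = 2.173, G_1 = 10^(−3.37/10) = 0.4603
  Stage 2: F_2 = 10^(8.80/10) = 7.586, G_2 = 10^(−6.96/10) = 0.2014
  Stage 3: F_3 = 10^(6.95/10) = 4.955, G_3 = 10^(18.6/10) = 72.44
Friis cascade:
  F = 2.173 + (7.586 − 1)/0.4603 + (4.955 − 1)/0.09268 = 59.15
NF = 10 log₁₀(59.15) = 17.72 dB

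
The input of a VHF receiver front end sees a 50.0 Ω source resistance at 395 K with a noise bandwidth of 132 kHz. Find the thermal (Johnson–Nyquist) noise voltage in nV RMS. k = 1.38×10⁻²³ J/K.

V_n = √(4kTRB)
4kTRB = 4 × 1.38×10⁻²³ × 395 × 5.00×10¹ × 1.32×10⁵ = 1.44×10⁻¹³ V²
V_n = √(1.44×10⁻¹³) = 3.79×10⁻⁷ V = 379 nV

379 nV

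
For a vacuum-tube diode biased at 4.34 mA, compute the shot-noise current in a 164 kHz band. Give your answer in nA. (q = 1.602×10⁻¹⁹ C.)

I_n = √(2qI·B)
2qI·B = 2 × 1.602×10⁻¹⁹ × 4.34×10⁻³ × 1.64×10⁵ = 2.28×10⁻¹⁶ A²
I_n = √(2.28×10⁻¹⁶) = 1.51×10⁻⁸ A = 15.1 nA

15.1 nA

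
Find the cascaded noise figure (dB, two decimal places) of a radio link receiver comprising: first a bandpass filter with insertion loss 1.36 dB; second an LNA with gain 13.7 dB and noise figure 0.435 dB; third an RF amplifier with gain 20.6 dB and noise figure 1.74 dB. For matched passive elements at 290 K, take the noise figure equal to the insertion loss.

Convert to linear (a loss of L dB is a gain of −L dB): F_i = 10^(NF_i/10), G_i = 10^(G_i,dB/10)
  Stage 1: F_1 = 10^(1.36/10) = 1.368, G_1 = 10^(−1.36/10) = 0.7311
  Stage 2: F_2 = 10^(0.435/10) = 1.105, G_2 = 10^(13.7/10) = 23.44
  Stage 3: F_3 = 10^(1.74/10) = 1.493, G_3 = 10^(20.6/10) = 114.8
Friis cascade:
  F = 1.368 + (1.105 − 1)/0.7311 + (1.493 − 1)/17.14 = 1.541
NF = 10 log₁₀(1.541) = 1.88 dB

1.88 dB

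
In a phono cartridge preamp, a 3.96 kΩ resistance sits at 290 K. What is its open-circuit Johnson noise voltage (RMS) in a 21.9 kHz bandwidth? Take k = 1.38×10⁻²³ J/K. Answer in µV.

1.18 µV

V_n = √(4kTRB)
4kTRB = 4 × 1.38×10⁻²³ × 290 × 3.96×10³ × 2.19×10⁴ = 1.39×10⁻¹² V²
V_n = √(1.39×10⁻¹²) = 1.18×10⁻⁶ V = 1.18 µV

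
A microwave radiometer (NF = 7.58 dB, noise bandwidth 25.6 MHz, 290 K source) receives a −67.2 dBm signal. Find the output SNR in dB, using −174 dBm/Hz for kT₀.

Noise floor: N = −174 + 10 log₁₀(B) + NF
10 log₁₀(2.56×10⁷) = 74.08 dB
N = −174 + 74.08 + 7.58 = −92.34 dBm
SNR = P_sig − N = −67.2 − (−92.34) = 25.14 dB → 25.1 dB

25.1 dB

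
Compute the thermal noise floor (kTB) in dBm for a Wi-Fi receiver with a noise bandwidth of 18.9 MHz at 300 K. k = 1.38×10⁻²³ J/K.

−101.1 dBm

P_n = kTB = 1.38×10⁻²³ × 300 × 1.89×10⁷ = 7.82×10⁻¹⁴ W
In dBm: 10 log₁₀(7.82×10⁻¹⁴ / 10⁻³) = −101.1 dBm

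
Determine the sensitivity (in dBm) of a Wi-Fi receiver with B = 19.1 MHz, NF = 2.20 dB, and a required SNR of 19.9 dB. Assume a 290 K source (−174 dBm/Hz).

−79.1 dBm

Sensitivity = −174 + 10 log₁₀(B) + NF + SNR_min
= −174 + 72.81 + 2.20 + 19.9
= −79.09 dBm → −79.1 dBm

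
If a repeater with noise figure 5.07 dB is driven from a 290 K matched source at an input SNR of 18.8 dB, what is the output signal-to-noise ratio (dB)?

By definition F = SNR_in/SNR_out, so in dB: SNR_out = SNR_in − NF
SNR_out = 18.8 − 5.07 = 13.73 dB

13.73 dB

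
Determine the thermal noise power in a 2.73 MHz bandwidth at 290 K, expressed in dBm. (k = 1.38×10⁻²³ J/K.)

P_n = kTB = 1.38×10⁻²³ × 290 × 2.73×10⁶ = 1.09×10⁻¹⁴ W
In dBm: 10 log₁₀(1.09×10⁻¹⁴ / 10⁻³) = −109.6 dBm

−109.6 dBm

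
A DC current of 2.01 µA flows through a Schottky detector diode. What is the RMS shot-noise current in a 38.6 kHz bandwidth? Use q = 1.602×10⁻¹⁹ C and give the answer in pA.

158 pA

I_n = √(2qI·B)
2qI·B = 2 × 1.602×10⁻¹⁹ × 2.01×10⁻⁶ × 3.86×10⁴ = 2.49×10⁻²⁰ A²
I_n = √(2.49×10⁻²⁰) = 1.58×10⁻¹⁰ A = 158 pA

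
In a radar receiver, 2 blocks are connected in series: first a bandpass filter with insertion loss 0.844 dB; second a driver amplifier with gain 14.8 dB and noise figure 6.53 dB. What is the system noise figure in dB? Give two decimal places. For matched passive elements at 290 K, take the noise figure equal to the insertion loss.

Convert to linear (a loss of L dB is a gain of −L dB): F_i = 10^(NF_i/10), G_i = 10^(G_i,dB/10)
  Stage 1: F_1 = 10^(0.844/10) = 1.215, G_1 = 10^(−0.844/10) = 0.8234
  Stage 2: F_2 = 10^(6.53/10) = 4.498, G_2 = 10^(14.8/10) = 30.20
Friis cascade:
  F = 1.215 + (4.498 − 1)/0.8234 = 5.463
NF = 10 log₁₀(5.463) = 7.37 dB

7.37 dB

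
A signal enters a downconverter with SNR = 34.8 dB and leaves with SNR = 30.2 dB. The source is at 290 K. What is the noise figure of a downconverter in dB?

NF (dB) = SNR_in(dB) − SNR_out(dB) when the source is at T₀
NF = 34.8 − 30.2 = 4.6 dB

4.6 dB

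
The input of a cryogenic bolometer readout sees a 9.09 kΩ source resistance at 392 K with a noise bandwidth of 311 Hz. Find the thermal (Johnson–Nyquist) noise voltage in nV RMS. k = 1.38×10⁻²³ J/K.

247 nV

V_n = √(4kTRB)
4kTRB = 4 × 1.38×10⁻²³ × 392 × 9.09×10³ × 3.11×10² = 6.12×10⁻¹⁴ V²
V_n = √(6.12×10⁻¹⁴) = 2.47×10⁻⁷ V = 247 nV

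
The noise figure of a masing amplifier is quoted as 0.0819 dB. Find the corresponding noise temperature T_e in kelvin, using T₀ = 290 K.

F = 10^(0.0819/10) = 1.01904
T_e = (F − 1)·T₀ = (1.01904 − 1) × 290 = 5.52 K

5.52 K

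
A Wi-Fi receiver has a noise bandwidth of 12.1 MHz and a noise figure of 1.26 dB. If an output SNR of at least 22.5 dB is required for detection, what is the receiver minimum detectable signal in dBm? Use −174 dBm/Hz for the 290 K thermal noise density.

−79.4 dBm

Sensitivity = −174 + 10 log₁₀(B) + NF + SNR_min
= −174 + 70.83 + 1.26 + 22.5
= −79.41 dBm → −79.4 dBm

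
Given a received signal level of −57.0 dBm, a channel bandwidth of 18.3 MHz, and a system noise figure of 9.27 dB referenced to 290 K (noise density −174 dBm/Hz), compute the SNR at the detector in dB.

35.1 dB

Noise floor: N = −174 + 10 log₁₀(B) + NF
10 log₁₀(1.83×10⁷) = 72.62 dB
N = −174 + 72.62 + 9.27 = −92.11 dBm
SNR = P_sig − N = −57.0 − (−92.11) = 35.11 dB → 35.1 dB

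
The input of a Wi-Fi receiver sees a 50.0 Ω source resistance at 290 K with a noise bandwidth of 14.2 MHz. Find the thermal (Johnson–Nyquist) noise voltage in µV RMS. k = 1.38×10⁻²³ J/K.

3.37 µV

V_n = √(4kTRB)
4kTRB = 4 × 1.38×10⁻²³ × 290 × 5.00×10¹ × 1.42×10⁷ = 1.14×10⁻¹¹ V²
V_n = √(1.14×10⁻¹¹) = 3.37×10⁻⁶ V = 3.37 µV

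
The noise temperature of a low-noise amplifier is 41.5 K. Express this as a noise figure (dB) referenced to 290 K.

F = 1 + T_e/T₀ = 1 + 41.5/290 = 1.1431
NF = 10 log₁₀(1.1431) = 0.581 dB

0.581 dB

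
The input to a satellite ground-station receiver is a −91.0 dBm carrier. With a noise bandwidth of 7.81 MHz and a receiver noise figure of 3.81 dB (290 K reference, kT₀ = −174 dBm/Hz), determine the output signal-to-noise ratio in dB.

10.3 dB

Noise floor: N = −174 + 10 log₁₀(B) + NF
10 log₁₀(7.81×10⁶) = 68.93 dB
N = −174 + 68.93 + 3.81 = −101.26 dBm
SNR = P_sig − N = −91.0 − (−101.26) = 10.26 dB → 10.3 dB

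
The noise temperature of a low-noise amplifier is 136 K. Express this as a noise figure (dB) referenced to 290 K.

1.67 dB

F = 1 + T_e/T₀ = 1 + 136/290 = 1.46897
NF = 10 log₁₀(1.46897) = 1.67 dB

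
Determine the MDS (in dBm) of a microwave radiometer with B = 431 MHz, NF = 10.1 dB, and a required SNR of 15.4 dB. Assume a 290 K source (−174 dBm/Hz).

−62.2 dBm

Sensitivity = −174 + 10 log₁₀(B) + NF + SNR_min
= −174 + 86.34 + 10.1 + 15.4
= −62.16 dBm → −62.2 dBm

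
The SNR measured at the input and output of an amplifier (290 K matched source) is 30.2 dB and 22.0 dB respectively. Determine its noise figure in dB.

NF (dB) = SNR_in(dB) − SNR_out(dB) when the source is at T₀
NF = 30.2 − 22.0 = 8.2 dB

8.2 dB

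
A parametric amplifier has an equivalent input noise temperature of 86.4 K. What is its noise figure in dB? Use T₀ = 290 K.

F = 1 + T_e/T₀ = 1 + 86.4/290 = 1.29793
NF = 10 log₁₀(1.29793) = 1.13 dB

1.13 dB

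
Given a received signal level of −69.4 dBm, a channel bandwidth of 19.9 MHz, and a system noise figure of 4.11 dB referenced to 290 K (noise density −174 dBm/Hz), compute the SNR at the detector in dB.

27.5 dB

Noise floor: N = −174 + 10 log₁₀(B) + NF
10 log₁₀(1.99×10⁷) = 72.99 dB
N = −174 + 72.99 + 4.11 = −96.90 dBm
SNR = P_sig − N = −69.4 − (−96.90) = 27.50 dB → 27.5 dB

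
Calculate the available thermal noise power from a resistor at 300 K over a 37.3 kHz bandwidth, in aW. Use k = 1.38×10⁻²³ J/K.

P_n = kTB = 1.38×10⁻²³ × 300 × 3.73×10⁴ = 1.54×10⁻¹⁶ W = 154 aW

154 aW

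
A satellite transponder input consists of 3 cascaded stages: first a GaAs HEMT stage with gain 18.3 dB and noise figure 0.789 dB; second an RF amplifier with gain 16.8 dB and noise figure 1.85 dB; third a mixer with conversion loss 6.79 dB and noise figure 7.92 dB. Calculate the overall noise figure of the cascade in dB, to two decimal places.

0.82 dB

Convert to linear (a loss of L dB is a gain of −L dB): F_i = 10^(NF_i/10), G_i = 10^(G_i,dB/10)
  Stage 1: F_1 = 10^(0.789/10) = 1.199, G_1 = 10^(18.3/10) = 67.61
  Stage 2: F_2 = 10^(1.85/10) = 1.531, G_2 = 10^(16.8/10) = 47.86
  Stage 3: F_3 = 10^(7.92/10) = 6.194, G_3 = 10^(−6.79/10) = 0.2094
Friis cascade:
  F = 1.199 + (1.531 − 1)/67.61 + (6.194 − 1)/3236 = 1.209
NF = 10 log₁₀(1.209) = 0.82 dB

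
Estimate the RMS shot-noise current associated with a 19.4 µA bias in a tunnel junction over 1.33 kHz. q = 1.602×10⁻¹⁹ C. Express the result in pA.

90.9 pA

I_n = √(2qI·B)
2qI·B = 2 × 1.602×10⁻¹⁹ × 1.94×10⁻⁵ × 1.33×10³ = 8.27×10⁻²¹ A²
I_n = √(8.27×10⁻²¹) = 9.09×10⁻¹¹ A = 90.9 pA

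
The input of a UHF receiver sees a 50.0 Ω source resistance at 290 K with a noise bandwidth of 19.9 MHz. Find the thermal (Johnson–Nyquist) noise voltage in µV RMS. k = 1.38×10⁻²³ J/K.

3.99 µV

V_n = √(4kTRB)
4kTRB = 4 × 1.38×10⁻²³ × 290 × 5.00×10¹ × 1.99×10⁷ = 1.59×10⁻¹¹ V²
V_n = √(1.59×10⁻¹¹) = 3.99×10⁻⁶ V = 3.99 µV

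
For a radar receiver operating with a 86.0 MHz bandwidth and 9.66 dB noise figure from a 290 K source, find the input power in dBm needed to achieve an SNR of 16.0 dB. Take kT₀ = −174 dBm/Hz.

Sensitivity = −174 + 10 log₁₀(B) + NF + SNR_min
= −174 + 79.34 + 9.66 + 16.0
= −69.00 dBm → −69.0 dBm

−69.0 dBm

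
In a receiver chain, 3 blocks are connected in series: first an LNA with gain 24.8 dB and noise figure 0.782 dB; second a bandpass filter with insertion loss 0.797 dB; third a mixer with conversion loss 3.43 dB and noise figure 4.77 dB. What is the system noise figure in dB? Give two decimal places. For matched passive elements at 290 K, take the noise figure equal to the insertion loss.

Convert to linear (a loss of L dB is a gain of −L dB): F_i = 10^(NF_i/10), G_i = 10^(G_i,dB/10)
  Stage 1: F_1 = 10^(0.782/10) = 1.197, G_1 = 10^(24.8/10) = 302.0
  Stage 2: F_2 = 10^(0.797/10) = 1.201, G_2 = 10^(−0.797/10) = 0.8323
  Stage 3: F_3 = 10^(4.77/10) = 2.999, G_3 = 10^(−3.43/10) = 0.4539
Friis cascade:
  F = 1.197 + (1.201 − 1)/302.0 + (2.999 − 1)/251.4 = 1.206
NF = 10 log₁₀(1.206) = 0.81 dB

0.81 dB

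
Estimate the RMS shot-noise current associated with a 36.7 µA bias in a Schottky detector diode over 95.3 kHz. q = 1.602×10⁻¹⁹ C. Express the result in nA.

I_n = √(2qI·B)
2qI·B = 2 × 1.602×10⁻¹⁹ × 3.67×10⁻⁵ × 9.53×10⁴ = 1.12×10⁻¹⁸ A²
I_n = √(1.12×10⁻¹⁸) = 1.06×10⁻⁹ A = 1.06 nA

1.06 nA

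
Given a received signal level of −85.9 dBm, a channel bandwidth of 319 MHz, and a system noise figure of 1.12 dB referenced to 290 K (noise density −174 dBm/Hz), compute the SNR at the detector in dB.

1.9 dB

Noise floor: N = −174 + 10 log₁₀(B) + NF
10 log₁₀(3.19×10⁸) = 85.04 dB
N = −174 + 85.04 + 1.12 = −87.84 dBm
SNR = P_sig − N = −85.9 − (−87.84) = 1.94 dB → 1.9 dB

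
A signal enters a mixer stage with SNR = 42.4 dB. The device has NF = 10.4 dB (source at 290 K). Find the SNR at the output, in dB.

By definition F = SNR_in/SNR_out, so in dB: SNR_out = SNR_in − NF
SNR_out = 42.4 − 10.4 = 32.0 dB

32.0 dB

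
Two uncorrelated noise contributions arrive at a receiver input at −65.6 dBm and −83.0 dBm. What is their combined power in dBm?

−65.5 dBm

Convert to linear, add, convert back:
P₁ = 2.75×10⁻¹⁰ W, P₂ = 5.01×10⁻¹² W
P_tot = 2.80×10⁻¹⁰ W → 10 log₁₀(P_tot / 10⁻³) = −65.5 dBm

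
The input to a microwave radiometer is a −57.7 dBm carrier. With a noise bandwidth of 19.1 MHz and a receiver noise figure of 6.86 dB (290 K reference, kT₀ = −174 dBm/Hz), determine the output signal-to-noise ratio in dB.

36.6 dB

Noise floor: N = −174 + 10 log₁₀(B) + NF
10 log₁₀(1.91×10⁷) = 72.81 dB
N = −174 + 72.81 + 6.86 = −94.33 dBm
SNR = P_sig − N = −57.7 − (−94.33) = 36.63 dB → 36.6 dB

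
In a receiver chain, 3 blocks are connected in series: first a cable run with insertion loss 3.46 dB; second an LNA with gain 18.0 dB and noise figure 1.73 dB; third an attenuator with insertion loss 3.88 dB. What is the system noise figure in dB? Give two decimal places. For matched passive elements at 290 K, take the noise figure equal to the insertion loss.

5.26 dB

Convert to linear (a loss of L dB is a gain of −L dB): F_i = 10^(NF_i/10), G_i = 10^(G_i,dB/10)
  Stage 1: F_1 = 10^(3.46/10) = 2.218, G_1 = 10^(−3.46/10) = 0.4508
  Stage 2: F_2 = 10^(1.73/10) = 1.489, G_2 = 10^(18.0/10) = 63.10
  Stage 3: F_3 = 10^(3.88/10) = 2.443, G_3 = 10^(−3.88/10) = 0.4093
Friis cascade:
  F = 2.218 + (1.489 − 1)/0.4508 + (2.443 − 1)/28.44 = 3.354
NF = 10 log₁₀(3.354) = 5.26 dB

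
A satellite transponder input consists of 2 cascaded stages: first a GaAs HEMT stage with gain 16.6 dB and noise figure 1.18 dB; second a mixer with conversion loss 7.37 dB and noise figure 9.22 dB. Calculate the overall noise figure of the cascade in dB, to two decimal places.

Convert to linear (a loss of L dB is a gain of −L dB): F_i = 10^(NF_i/10), G_i = 10^(G_i,dB/10)
  Stage 1: F_1 = 10^(1.18/10) = 1.312, G_1 = 10^(16.6/10) = 45.71
  Stage 2: F_2 = 10^(9.22/10) = 8.356, G_2 = 10^(−7.37/10) = 0.1832
Friis cascade:
  F = 1.312 + (8.356 − 1)/45.71 = 1.473
NF = 10 log₁₀(1.473) = 1.68 dB

1.68 dB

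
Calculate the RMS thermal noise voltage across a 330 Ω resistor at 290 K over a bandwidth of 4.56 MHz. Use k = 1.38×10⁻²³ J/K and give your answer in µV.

V_n = √(4kTRB)
4kTRB = 4 × 1.38×10⁻²³ × 290 × 3.30×10² × 4.56×10⁶ = 2.41×10⁻¹¹ V²
V_n = √(2.41×10⁻¹¹) = 4.91×10⁻⁶ V = 4.91 µV

4.91 µV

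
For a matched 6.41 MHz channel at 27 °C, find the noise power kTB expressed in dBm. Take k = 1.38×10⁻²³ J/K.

T = 27 °C + 273.15 = 300.15 K
P_n = kTB = 1.38×10⁻²³ × 300.15 × 6.41×10⁶ = 2.66×10⁻¹⁴ W
In dBm: 10 log₁₀(2.66×10⁻¹⁴ / 10⁻³) = −105.8 dBm

−105.8 dBm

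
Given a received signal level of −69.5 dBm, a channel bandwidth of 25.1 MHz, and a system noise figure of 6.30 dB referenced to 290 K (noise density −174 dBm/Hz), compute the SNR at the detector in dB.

Noise floor: N = −174 + 10 log₁₀(B) + NF
10 log₁₀(2.51×10⁷) = 74 dB
N = −174 + 74 + 6.30 = −93.70 dBm
SNR = P_sig − N = −69.5 − (−93.70) = 24.20 dB → 24.2 dB

24.2 dB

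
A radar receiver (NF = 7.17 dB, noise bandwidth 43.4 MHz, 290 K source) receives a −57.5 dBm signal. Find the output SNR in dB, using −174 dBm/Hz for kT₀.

Noise floor: N = −174 + 10 log₁₀(B) + NF
10 log₁₀(4.34×10⁷) = 76.37 dB
N = −174 + 76.37 + 7.17 = −90.46 dBm
SNR = P_sig − N = −57.5 − (−90.46) = 32.96 dB → 33.0 dB

33.0 dB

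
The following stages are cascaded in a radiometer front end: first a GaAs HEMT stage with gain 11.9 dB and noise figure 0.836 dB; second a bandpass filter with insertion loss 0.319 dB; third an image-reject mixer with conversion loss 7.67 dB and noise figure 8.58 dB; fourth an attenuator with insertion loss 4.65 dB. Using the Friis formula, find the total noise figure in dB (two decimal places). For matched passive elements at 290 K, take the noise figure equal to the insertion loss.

3.85 dB

Convert to linear (a loss of L dB is a gain of −L dB): F_i = 10^(NF_i/10), G_i = 10^(G_i,dB/10)
  Stage 1: F_1 = 10^(0.836/10) = 1.212, G_1 = 10^(11.9/10) = 15.49
  Stage 2: F_2 = 10^(0.319/10) = 1.076, G_2 = 10^(−0.319/10) = 0.9292
  Stage 3: F_3 = 10^(8.58/10) = 7.211, G_3 = 10^(−7.67/10) = 0.1710
  Stage 4: F_4 = 10^(4.65/10) = 2.917, G_4 = 10^(−4.65/10) = 0.3428
Friis cascade:
  F = 1.212 + (1.076 − 1)/15.49 + (7.211 − 1)/14.39 + (2.917 − 1)/2.461 = 2.428
NF = 10 log₁₀(2.428) = 3.85 dB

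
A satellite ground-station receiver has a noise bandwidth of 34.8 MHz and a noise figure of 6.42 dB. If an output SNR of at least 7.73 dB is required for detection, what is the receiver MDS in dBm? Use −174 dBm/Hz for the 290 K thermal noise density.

Sensitivity = −174 + 10 log₁₀(B) + NF + SNR_min
= −174 + 75.42 + 6.42 + 7.73
= −84.43 dBm → −84.4 dBm

−84.4 dBm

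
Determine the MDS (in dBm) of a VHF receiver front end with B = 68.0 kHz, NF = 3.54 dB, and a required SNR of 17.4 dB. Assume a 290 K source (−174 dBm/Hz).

−104.7 dBm

Sensitivity = −174 + 10 log₁₀(B) + NF + SNR_min
= −174 + 48.33 + 3.54 + 17.4
= −104.73 dBm → −104.7 dBm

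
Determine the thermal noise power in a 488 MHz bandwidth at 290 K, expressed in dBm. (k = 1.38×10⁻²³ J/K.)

P_n = kTB = 1.38×10⁻²³ × 290 × 4.88×10⁸ = 1.95×10⁻¹² W
In dBm: 10 log₁₀(1.95×10⁻¹² / 10⁻³) = −87.1 dBm

−87.1 dBm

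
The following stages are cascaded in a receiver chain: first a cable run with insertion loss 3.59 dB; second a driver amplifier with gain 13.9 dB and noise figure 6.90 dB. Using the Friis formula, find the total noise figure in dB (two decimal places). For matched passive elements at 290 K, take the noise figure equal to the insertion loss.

Convert to linear (a loss of L dB is a gain of −L dB): F_i = 10^(NF_i/10), G_i = 10^(G_i,dB/10)
  Stage 1: F_1 = 10^(3.59/10) = 2.286, G_1 = 10^(−3.59/10) = 0.4375
  Stage 2: F_2 = 10^(6.90/10) = 4.898, G_2 = 10^(13.9/10) = 24.55
Friis cascade:
  F = 2.286 + (4.898 − 1)/0.4375 = 11.19
NF = 10 log₁₀(11.19) = 10.49 dB

10.49 dB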